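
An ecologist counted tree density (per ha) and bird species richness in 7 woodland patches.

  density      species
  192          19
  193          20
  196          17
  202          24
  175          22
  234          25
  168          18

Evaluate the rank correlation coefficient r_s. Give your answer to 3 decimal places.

0.536

Rank density: 3, 4, 5, 6, 2, 7, 1
Rank species: 3, 4, 1, 6, 5, 7, 2
d = rank(density) − rank(species): 0, 0, 4, 0, -3, 0, -1; Σd² = 26
ρ = 1 − 6Σd² / [n(n²−1)] = 1 − 6×26 / (7×48) = 1 − 156/336 ≈ 0.536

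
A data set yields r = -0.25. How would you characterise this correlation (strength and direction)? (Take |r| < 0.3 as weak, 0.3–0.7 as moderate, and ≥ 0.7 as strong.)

weak negative

r = -0.25 < 0 so the relationship is negative.
|r| = 0.25, which falls in the weak range.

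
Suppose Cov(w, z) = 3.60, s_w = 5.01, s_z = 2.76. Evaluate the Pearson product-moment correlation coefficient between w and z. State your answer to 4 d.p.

r = Cov(w,z) / (s_w · s_z) = 3.60 / (5.01 × 2.76)
  = 3.60 / 13.8276 ≈ 0.2603

0.2603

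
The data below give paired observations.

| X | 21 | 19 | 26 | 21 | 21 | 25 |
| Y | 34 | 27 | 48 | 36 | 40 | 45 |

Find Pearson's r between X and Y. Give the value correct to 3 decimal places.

n = 6, ΣX = 133, ΣY = 230, ΣX² = 2985, ΣY² = 9110, ΣXY = 5196
nΣXY − ΣXΣY = 31176 − 30590 = 586
nΣX² − (ΣX)² = 17910 − 17689 = 221; nΣY² − (ΣY)² = 54660 − 52900 = 1760
r = 586 / √(221 × 1760) = 586 / 623.6666 ≈ 0.940

0.940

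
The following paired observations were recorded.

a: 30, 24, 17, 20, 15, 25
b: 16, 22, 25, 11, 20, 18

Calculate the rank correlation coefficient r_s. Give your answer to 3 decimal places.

-0.429

Rank a: 6, 4, 2, 3, 1, 5
Rank b: 2, 5, 6, 1, 4, 3
d = rank(a) − rank(b): 4, -1, -4, 2, -3, 2; Σd² = 50
ρ = 1 − 6Σd² / [n(n²−1)] = 1 − 6×50 / (6×35) = 1 − 300/210 ≈ -0.429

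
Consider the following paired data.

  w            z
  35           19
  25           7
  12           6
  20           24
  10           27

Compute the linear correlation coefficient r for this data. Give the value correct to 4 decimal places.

n = 5, Σw = 102, Σz = 83, Σw² = 2494, Σz² = 1751, Σwz = 1662
nΣwz − ΣwΣz = 8310 − 8466 = -156
nΣw² − (Σw)² = 12470 − 10404 = 2066; nΣz² − (Σz)² = 8755 − 6889 = 1866
r = -156 / √(2066 × 1866) = -156 / 1963.4551 ≈ -0.0795

-0.0795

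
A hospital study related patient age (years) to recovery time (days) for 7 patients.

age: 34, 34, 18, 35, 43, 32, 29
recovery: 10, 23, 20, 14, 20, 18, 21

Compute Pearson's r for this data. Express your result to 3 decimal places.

-0.161

n = 7, Σx = 225, Σy = 126, Σx² = 7575, Σy² = 2390, Σxy = 4017
nΣxy − ΣxΣy = 28119 − 28350 = -231
nΣx² − (Σx)² = 53025 − 50625 = 2400; nΣy² − (Σy)² = 16730 − 15876 = 854
r = -231 / √(2400 × 854) = -231 / 1431.6424 ≈ -0.161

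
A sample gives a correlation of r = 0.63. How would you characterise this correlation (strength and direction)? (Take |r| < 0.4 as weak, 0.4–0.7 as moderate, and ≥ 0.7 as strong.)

r = 0.63 > 0 so the relationship is positive.
|r| = 0.63, which falls in the moderate range.

moderate positive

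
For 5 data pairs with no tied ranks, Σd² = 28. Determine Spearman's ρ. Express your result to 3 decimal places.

-0.400

ρ = 1 − 6Σd² / [n(n²−1)] = 1 − 6×28 / (5×24)
  = 1 − 168/120 = 1 − 1.4000 ≈ -0.400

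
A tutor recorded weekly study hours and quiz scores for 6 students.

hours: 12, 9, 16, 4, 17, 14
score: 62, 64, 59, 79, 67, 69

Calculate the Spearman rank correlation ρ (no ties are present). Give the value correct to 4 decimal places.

-0.3714

Rank hours: 3, 2, 5, 1, 6, 4
Rank score: 2, 3, 1, 6, 4, 5
d = rank(hours) − rank(score): 1, -1, 4, -5, 2, -1; Σd² = 48
ρ = 1 − 6Σd² / [n(n²−1)] = 1 − 6×48 / (6×35) = 1 − 288/210 ≈ -0.3714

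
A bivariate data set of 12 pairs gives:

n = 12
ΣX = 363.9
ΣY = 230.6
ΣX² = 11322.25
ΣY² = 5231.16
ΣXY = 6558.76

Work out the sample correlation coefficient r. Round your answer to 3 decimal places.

-0.906

r = (nΣXY − ΣXΣY) / √[(nΣX² − (ΣX)²)(nΣY² − (ΣY)²)]
Numerator: 12×6558.76 − 363.9×230.6 = -5210.22
Denominator: √[(135867 − 132423.21)(62773.92 − 53176.36)] = √[3443.79 × 9597.56] = 5749.0852
r = -5210.22 / 5749.0852 ≈ -0.906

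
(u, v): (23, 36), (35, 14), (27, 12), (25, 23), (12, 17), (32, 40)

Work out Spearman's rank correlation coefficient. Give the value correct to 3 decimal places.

-0.143

Rank u: 2, 6, 4, 3, 1, 5
Rank v: 5, 2, 1, 4, 3, 6
d = rank(u) − rank(v): -3, 4, 3, -1, -2, -1; Σd² = 40
ρ = 1 − 6Σd² / [n(n²−1)] = 1 − 6×40 / (6×35) = 1 − 240/210 ≈ -0.143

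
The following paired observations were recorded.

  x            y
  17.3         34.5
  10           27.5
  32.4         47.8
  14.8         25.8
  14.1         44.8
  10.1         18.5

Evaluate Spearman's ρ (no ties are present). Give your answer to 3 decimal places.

Rank x: 5, 1, 6, 4, 3, 2
Rank y: 4, 3, 6, 2, 5, 1
d = rank(x) − rank(y): 1, -2, 0, 2, -2, 1; Σd² = 14
ρ = 1 − 6Σd² / [n(n²−1)] = 1 − 6×14 / (6×35) = 1 − 84/210 ≈ 0.600

0.600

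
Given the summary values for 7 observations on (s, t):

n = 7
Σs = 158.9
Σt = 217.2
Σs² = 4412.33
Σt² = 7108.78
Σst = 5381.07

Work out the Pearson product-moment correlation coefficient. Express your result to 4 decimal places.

0.8262

r = (nΣst − ΣsΣt) / √[(nΣs² − (Σs)²)(nΣt² − (Σt)²)]
Numerator: 7×5381.07 − 158.9×217.2 = 3154.41
Denominator: √[(30886.31 − 25249.21)(49761.46 − 47175.84)] = √[5637.1 × 2585.62] = 3817.7740
r = 3154.41 / 3817.7740 ≈ 0.8262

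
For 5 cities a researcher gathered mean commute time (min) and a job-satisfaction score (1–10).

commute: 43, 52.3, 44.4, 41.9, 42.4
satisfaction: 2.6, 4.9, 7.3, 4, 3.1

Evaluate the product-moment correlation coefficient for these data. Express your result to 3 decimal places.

n = 5, Σx = 224, Σy = 21.9, Σx² = 10109.02, Σy² = 109.67, Σxy = 991.23
nΣxy − ΣxΣy = 4956.15 − 4905.6 = 50.55
nΣx² − (Σx)² = 50545.1 − 50176 = 369.1; nΣy² − (Σy)² = 548.35 − 479.61 = 68.74
r = 50.55 / √(369.1 × 68.74) = 50.55 / 159.2857 ≈ 0.317

0.317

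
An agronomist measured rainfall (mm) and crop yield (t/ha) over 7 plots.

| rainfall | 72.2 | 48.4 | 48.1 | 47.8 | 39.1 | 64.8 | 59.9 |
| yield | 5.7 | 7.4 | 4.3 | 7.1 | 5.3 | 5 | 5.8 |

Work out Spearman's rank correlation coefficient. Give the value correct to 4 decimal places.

Rank rainfall: 7, 4, 3, 2, 1, 6, 5
Rank yield: 4, 7, 1, 6, 3, 2, 5
d = rank(rainfall) − rank(yield): 3, -3, 2, -4, -2, 4, 0; Σd² = 58
ρ = 1 − 6Σd² / [n(n²−1)] = 1 − 6×58 / (7×48) = 1 − 348/336 ≈ -0.0357

-0.0357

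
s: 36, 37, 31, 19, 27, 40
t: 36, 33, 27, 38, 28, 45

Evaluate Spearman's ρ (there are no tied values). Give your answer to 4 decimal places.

0.3143

Rank s: 4, 5, 3, 1, 2, 6
Rank t: 4, 3, 1, 5, 2, 6
d = rank(s) − rank(t): 0, 2, 2, -4, 0, 0; Σd² = 24
ρ = 1 − 6Σd² / [n(n²−1)] = 1 − 6×24 / (6×35) = 1 − 144/210 ≈ 0.3143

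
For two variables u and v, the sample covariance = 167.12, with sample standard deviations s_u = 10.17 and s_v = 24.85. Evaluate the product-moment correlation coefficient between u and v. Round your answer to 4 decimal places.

r = Cov(u,v) / (s_u · s_v) = 167.12 / (10.17 × 24.85)
  = 167.12 / 252.7245 ≈ 0.6613

0.6613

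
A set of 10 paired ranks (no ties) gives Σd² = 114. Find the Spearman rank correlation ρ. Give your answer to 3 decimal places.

ρ = 1 − 6Σd² / [n(n²−1)] = 1 − 6×114 / (10×99)
  = 1 − 684/990 = 1 − 0.6909 ≈ 0.309

0.309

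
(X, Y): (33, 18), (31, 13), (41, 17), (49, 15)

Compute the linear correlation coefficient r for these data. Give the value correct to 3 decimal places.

n = 4, ΣX = 154, ΣY = 63, ΣX² = 6132, ΣY² = 1007, ΣXY = 2429
nΣXY − ΣXΣY = 9716 − 9702 = 14
nΣX² − (ΣX)² = 24528 − 23716 = 812; nΣY² − (ΣY)² = 4028 − 3969 = 59
r = 14 / √(812 × 59) = 14 / 218.8790 ≈ 0.064

0.064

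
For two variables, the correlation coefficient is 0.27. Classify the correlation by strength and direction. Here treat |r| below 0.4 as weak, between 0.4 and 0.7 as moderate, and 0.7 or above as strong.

weak positive

r = 0.27 > 0 so the relationship is positive.
|r| = 0.27, which falls in the weak range.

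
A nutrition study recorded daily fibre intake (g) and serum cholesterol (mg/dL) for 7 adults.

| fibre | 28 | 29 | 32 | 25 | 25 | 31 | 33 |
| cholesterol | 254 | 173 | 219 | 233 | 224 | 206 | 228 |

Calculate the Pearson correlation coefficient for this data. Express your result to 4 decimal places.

-0.2078

n = 7, Σx = 203, Σy = 1537, Σx² = 5949, Σy² = 341291, Σxy = 44472
nΣxy − ΣxΣy = 311304 − 312011 = -707
nΣx² − (Σx)² = 41643 − 41209 = 434; nΣy² − (Σy)² = 2389037 − 2362369 = 26668
r = -707 / √(434 × 26668) = -707 / 3402.0453 ≈ -0.2078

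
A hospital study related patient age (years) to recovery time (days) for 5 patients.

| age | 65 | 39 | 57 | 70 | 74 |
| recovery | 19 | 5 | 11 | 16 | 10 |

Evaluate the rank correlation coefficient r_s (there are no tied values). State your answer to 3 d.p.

0.300

Rank age: 3, 1, 2, 4, 5
Rank recovery: 5, 1, 3, 4, 2
d = rank(age) − rank(recovery): -2, 0, -1, 0, 3; Σd² = 14
ρ = 1 − 6Σd² / [n(n²−1)] = 1 − 6×14 / (5×24) = 1 − 84/120 ≈ 0.300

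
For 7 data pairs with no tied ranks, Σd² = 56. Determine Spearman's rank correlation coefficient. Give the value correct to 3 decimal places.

0.000

ρ = 1 − 6Σd² / [n(n²−1)] = 1 − 6×56 / (7×48)
  = 1 − 336/336 = 1 − 1.0000 ≈ 0.000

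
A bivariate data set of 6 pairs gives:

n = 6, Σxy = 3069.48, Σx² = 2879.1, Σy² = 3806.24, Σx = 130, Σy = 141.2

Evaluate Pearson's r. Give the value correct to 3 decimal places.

r = (nΣxy − ΣxΣy) / √[(nΣx² − (Σx)²)(nΣy² − (Σy)²)]
Numerator: 6×3069.48 − 130×141.2 = 60.88
Denominator: √[(17274.6 − 16900)(22837.44 − 19937.44)] = √[374.6 × 2900] = 1042.2764
r = 60.88 / 1042.2764 ≈ 0.058

0.058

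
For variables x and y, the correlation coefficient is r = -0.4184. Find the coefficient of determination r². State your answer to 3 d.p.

0.175

r² = (-0.4184)² = 0.175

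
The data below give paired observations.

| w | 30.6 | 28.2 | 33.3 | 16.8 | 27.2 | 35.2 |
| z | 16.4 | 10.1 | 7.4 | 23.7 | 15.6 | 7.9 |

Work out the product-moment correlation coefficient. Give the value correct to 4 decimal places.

n = 6, Σw = 171.3, Σz = 81.1, Σw² = 5101.61, Σz² = 1293.19, Σwz = 2133.64
nΣwz − ΣwΣz = 12801.84 − 13892.43 = -1090.59
nΣw² − (Σw)² = 30609.66 − 29343.69 = 1265.97; nΣz² − (Σz)² = 7759.14 − 6577.21 = 1181.93
r = -1090.59 / √(1265.97 × 1181.93) = -1090.59 / 1223.2285 ≈ -0.8916

-0.8916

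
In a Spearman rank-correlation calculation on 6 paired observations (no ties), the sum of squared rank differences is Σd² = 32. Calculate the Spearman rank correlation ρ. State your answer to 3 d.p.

0.086

ρ = 1 − 6Σd² / [n(n²−1)] = 1 − 6×32 / (6×35)
  = 1 − 192/210 = 1 − 0.9143 ≈ 0.086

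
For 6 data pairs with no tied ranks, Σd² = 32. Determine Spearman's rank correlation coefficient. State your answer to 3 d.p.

0.086

ρ = 1 − 6Σd² / [n(n²−1)] = 1 − 6×32 / (6×35)
  = 1 − 192/210 = 1 − 0.9143 ≈ 0.086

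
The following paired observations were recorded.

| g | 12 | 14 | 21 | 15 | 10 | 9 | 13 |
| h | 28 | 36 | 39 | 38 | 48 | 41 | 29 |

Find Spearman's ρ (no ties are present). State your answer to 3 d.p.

-0.250

Rank g: 3, 5, 7, 6, 2, 1, 4
Rank h: 1, 3, 5, 4, 7, 6, 2
d = rank(g) − rank(h): 2, 2, 2, 2, -5, -5, 2; Σd² = 70
ρ = 1 − 6Σd² / [n(n²−1)] = 1 − 6×70 / (7×48) = 1 − 420/336 ≈ -0.250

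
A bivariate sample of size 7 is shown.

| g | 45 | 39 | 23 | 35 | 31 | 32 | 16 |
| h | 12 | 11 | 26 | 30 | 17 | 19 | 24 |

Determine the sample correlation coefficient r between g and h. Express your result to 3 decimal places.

-0.607

n = 7, Σg = 221, Σh = 139, Σg² = 7541, Σh² = 3067, Σgh = 4136
nΣgh − ΣgΣh = 28952 − 30719 = -1767
nΣg² − (Σg)² = 52787 − 48841 = 3946; nΣh² − (Σh)² = 21469 − 19321 = 2148
r = -1767 / √(3946 × 2148) = -1767 / 2911.3584 ≈ -0.607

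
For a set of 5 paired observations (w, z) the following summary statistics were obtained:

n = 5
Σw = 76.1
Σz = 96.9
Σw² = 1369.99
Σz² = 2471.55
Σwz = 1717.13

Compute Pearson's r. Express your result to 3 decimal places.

r = (nΣwz − ΣwΣz) / √[(nΣw² − (Σw)²)(nΣz² − (Σz)²)]
Numerator: 5×1717.13 − 76.1×96.9 = 1211.56
Denominator: √[(6849.95 − 5791.21)(12357.75 − 9389.61)] = √[1058.74 × 2968.14] = 1772.7066
r = 1211.56 / 1772.7066 ≈ 0.683

0.683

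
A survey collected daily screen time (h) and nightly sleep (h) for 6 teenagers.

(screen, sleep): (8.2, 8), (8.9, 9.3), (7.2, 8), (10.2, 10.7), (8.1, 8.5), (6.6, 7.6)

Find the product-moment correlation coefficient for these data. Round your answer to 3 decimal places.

n = 6, Σx = 49.2, Σy = 52.1, Σx² = 411.5, Σy² = 458.99, Σxy = 434.12
nΣxy − ΣxΣy = 2604.72 − 2563.32 = 41.4
nΣx² − (Σx)² = 2469 − 2420.64 = 48.36; nΣy² − (Σy)² = 2753.94 − 2714.41 = 39.53
r = 41.4 / √(48.36 × 39.53) = 41.4 / 43.7227 ≈ 0.947

0.947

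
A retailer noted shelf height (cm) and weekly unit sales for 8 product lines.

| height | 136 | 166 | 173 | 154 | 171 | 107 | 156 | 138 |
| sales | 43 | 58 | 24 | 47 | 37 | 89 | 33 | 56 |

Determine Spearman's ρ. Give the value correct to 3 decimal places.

-0.643

Rank height: 2, 6, 8, 4, 7, 1, 5, 3
Rank sales: 4, 7, 1, 5, 3, 8, 2, 6
d = rank(height) − rank(sales): -2, -1, 7, -1, 4, -7, 3, -3; Σd² = 138
ρ = 1 − 6Σd² / [n(n²−1)] = 1 − 6×138 / (8×63) = 1 − 828/504 ≈ -0.643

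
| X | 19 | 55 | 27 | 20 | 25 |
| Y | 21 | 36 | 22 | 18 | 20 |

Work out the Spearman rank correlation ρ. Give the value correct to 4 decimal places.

Rank X: 1, 5, 4, 2, 3
Rank Y: 3, 5, 4, 1, 2
d = rank(X) − rank(Y): -2, 0, 0, 1, 1; Σd² = 6
ρ = 1 − 6Σd² / [n(n²−1)] = 1 − 6×6 / (5×24) = 1 − 36/120 ≈ 0.7000

0.7000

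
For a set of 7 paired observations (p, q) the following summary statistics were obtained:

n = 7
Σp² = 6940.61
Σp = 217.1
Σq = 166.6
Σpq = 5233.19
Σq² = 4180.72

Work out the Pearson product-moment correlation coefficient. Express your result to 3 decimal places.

r = (nΣpq − ΣpΣq) / √[(nΣp² − (Σp)²)(nΣq² − (Σq)²)]
Numerator: 7×5233.19 − 217.1×166.6 = 463.47
Denominator: √[(48584.27 − 47132.41)(29265.04 − 27755.56)] = √[1451.86 × 1509.48] = 1480.3897
r = 463.47 / 1480.3897 ≈ 0.313

0.313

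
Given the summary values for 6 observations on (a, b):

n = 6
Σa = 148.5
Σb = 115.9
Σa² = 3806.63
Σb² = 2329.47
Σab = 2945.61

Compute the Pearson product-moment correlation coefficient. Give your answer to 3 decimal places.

r = (nΣab − ΣaΣb) / √[(nΣa² − (Σa)²)(nΣb² − (Σb)²)]
Numerator: 6×2945.61 − 148.5×115.9 = 462.51
Denominator: √[(22839.78 − 22052.25)(13976.82 − 13432.81)] = √[787.53 × 544.01] = 654.5412
r = 462.51 / 654.5412 ≈ 0.707

0.707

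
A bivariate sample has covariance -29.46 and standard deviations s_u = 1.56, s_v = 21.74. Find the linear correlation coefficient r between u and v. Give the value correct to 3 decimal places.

-0.869

r = Cov(u,v) / (s_u · s_v) = -29.46 / (1.56 × 21.74)
  = -29.46 / 33.9144 ≈ -0.869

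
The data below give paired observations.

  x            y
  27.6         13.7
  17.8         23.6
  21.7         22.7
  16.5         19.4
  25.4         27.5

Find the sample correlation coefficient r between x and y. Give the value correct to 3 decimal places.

-0.213

n = 5, Σx = 109, Σy = 106.9, Σx² = 2466.9, Σy² = 2392.55, Σxy = 2309.39
nΣxy − ΣxΣy = 11546.95 − 11652.1 = -105.15
nΣx² − (Σx)² = 12334.5 − 11881 = 453.5; nΣy² − (Σy)² = 11962.75 − 11427.61 = 535.14
r = -105.15 / √(453.5 × 535.14) = -105.15 / 492.6317 ≈ -0.213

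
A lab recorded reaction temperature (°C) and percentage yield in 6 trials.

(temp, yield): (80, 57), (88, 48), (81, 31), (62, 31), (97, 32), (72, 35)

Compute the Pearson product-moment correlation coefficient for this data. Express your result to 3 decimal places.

0.182

n = 6, Σx = 480, Σy = 234, Σx² = 39142, Σy² = 9724, Σxy = 18841
nΣxy − ΣxΣy = 113046 − 112320 = 726
nΣx² − (Σx)² = 234852 − 230400 = 4452; nΣy² − (Σy)² = 58344 − 54756 = 3588
r = 726 / √(4452 × 3588) = 726 / 3996.7207 ≈ 0.182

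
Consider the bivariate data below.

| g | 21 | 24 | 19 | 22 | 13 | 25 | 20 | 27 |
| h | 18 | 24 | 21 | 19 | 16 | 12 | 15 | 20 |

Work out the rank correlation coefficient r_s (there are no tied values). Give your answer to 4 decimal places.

0.1190

Rank g: 4, 6, 2, 5, 1, 7, 3, 8
Rank h: 4, 8, 7, 5, 3, 1, 2, 6
d = rank(g) − rank(h): 0, -2, -5, 0, -2, 6, 1, 2; Σd² = 74
ρ = 1 − 6Σd² / [n(n²−1)] = 1 − 6×74 / (8×63) = 1 − 444/504 ≈ 0.1190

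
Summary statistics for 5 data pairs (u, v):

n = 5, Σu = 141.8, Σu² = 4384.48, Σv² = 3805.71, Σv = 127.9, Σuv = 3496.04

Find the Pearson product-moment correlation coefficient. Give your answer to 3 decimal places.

r = (nΣuv − ΣuΣv) / √[(nΣu² − (Σu)²)(nΣv² − (Σv)²)]
Numerator: 5×3496.04 − 141.8×127.9 = -656.02
Denominator: √[(21922.4 − 20107.24)(19028.55 − 16358.41)] = √[1815.16 × 2670.14] = 2201.5293
r = -656.02 / 2201.5293 ≈ -0.298

-0.298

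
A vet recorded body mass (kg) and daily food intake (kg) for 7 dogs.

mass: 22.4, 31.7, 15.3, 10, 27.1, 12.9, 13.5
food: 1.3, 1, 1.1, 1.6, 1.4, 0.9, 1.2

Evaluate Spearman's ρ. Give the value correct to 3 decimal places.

-0.143

Rank mass: 5, 7, 4, 1, 6, 2, 3
Rank food: 5, 2, 3, 7, 6, 1, 4
d = rank(mass) − rank(food): 0, 5, 1, -6, 0, 1, -1; Σd² = 64
ρ = 1 − 6Σd² / [n(n²−1)] = 1 − 6×64 / (7×48) = 1 − 384/336 ≈ -0.143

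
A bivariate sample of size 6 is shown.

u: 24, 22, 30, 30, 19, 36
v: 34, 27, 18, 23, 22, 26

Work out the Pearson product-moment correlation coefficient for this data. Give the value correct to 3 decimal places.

-0.182

n = 6, Σu = 161, Σv = 150, Σu² = 4517, Σv² = 3898, Σuv = 3994
nΣuv − ΣuΣv = 23964 − 24150 = -186
nΣu² − (Σu)² = 27102 − 25921 = 1181; nΣv² − (Σv)² = 23388 − 22500 = 888
r = -186 / √(1181 × 888) = -186 / 1024.0742 ≈ -0.182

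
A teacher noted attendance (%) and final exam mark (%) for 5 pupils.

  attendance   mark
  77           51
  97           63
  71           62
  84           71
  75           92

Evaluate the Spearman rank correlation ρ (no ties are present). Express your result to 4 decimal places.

Rank attendance: 3, 5, 1, 4, 2
Rank mark: 1, 3, 2, 4, 5
d = rank(attendance) − rank(mark): 2, 2, -1, 0, -3; Σd² = 18
ρ = 1 − 6Σd² / [n(n²−1)] = 1 − 6×18 / (5×24) = 1 − 108/120 ≈ 0.1000

0.1000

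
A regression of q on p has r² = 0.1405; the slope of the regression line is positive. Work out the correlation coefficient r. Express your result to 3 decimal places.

|r| = √0.1405 = 0.375
The association is positive, so r = 0.375.

0.375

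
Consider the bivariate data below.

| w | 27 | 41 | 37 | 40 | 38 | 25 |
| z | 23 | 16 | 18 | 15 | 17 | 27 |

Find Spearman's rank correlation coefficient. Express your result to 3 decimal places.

-0.943

Rank w: 2, 6, 3, 5, 4, 1
Rank z: 5, 2, 4, 1, 3, 6
d = rank(w) − rank(z): -3, 4, -1, 4, 1, -5; Σd² = 68
ρ = 1 − 6Σd² / [n(n²−1)] = 1 − 6×68 / (6×35) = 1 − 408/210 ≈ -0.943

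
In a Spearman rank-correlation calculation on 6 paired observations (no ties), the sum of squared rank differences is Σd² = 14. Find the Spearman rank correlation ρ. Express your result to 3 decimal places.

ρ = 1 − 6Σd² / [n(n²−1)] = 1 − 6×14 / (6×35)
  = 1 − 84/210 = 1 − 0.4000 ≈ 0.600

0.600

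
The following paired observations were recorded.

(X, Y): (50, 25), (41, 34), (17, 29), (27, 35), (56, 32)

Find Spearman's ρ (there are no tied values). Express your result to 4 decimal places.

Rank X: 4, 3, 1, 2, 5
Rank Y: 1, 4, 2, 5, 3
d = rank(X) − rank(Y): 3, -1, -1, -3, 2; Σd² = 24
ρ = 1 − 6Σd² / [n(n²−1)] = 1 − 6×24 / (5×24) = 1 − 144/120 ≈ -0.2000

-0.2000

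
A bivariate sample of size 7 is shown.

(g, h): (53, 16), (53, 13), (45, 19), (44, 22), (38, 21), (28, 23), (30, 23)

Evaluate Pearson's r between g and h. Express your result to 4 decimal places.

-0.8790

n = 7, Σg = 291, Σh = 137, Σg² = 12707, Σh² = 2769, Σgh = 5492
nΣgh − ΣgΣh = 38444 − 39867 = -1423
nΣg² − (Σg)² = 88949 − 84681 = 4268; nΣh² − (Σh)² = 19383 − 18769 = 614
r = -1423 / √(4268 × 614) = -1423 / 1618.8119 ≈ -0.8790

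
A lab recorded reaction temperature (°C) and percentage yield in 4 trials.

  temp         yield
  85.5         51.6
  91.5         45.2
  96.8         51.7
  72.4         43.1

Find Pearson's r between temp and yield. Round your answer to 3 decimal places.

0.644

n = 4, Σx = 346.2, Σy = 191.6, Σx² = 30294.5, Σy² = 9236.1, Σxy = 16672.6
nΣxy − ΣxΣy = 66690.4 − 66331.92 = 358.48
nΣx² − (Σx)² = 121178 − 119854.44 = 1323.56; nΣy² − (Σy)² = 36944.4 − 36710.56 = 233.84
r = 358.48 / √(1323.56 × 233.84) = 358.48 / 556.3284 ≈ 0.644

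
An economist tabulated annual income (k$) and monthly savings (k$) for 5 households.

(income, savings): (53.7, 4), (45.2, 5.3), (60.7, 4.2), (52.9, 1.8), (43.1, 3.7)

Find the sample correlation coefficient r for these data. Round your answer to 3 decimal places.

n = 5, Σx = 255.6, Σy = 19, Σx² = 13267.24, Σy² = 78.66, Σxy = 963.99
nΣxy − ΣxΣy = 4819.95 − 4856.4 = -36.45
nΣx² − (Σx)² = 66336.2 − 65331.36 = 1004.84; nΣy² − (Σy)² = 393.3 − 361 = 32.3
r = -36.45 / √(1004.84 × 32.3) = -36.45 / 180.1564 ≈ -0.202

-0.202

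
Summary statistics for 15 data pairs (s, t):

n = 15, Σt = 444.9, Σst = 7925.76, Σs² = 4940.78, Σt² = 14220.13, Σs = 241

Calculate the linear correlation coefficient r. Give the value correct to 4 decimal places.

r = (nΣst − ΣsΣt) / √[(nΣs² − (Σs)²)(nΣt² − (Σt)²)]
Numerator: 15×7925.76 − 241×444.9 = 11665.5
Denominator: √[(74111.7 − 58081)(213301.95 − 197936.01)] = √[16030.7 × 15365.94] = 15694.8009
r = 11665.5 / 15694.8009 ≈ 0.7433

0.7433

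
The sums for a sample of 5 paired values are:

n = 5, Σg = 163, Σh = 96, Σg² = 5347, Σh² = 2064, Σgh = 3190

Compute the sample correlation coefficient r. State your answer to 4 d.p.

r = (nΣgh − ΣgΣh) / √[(nΣg² − (Σg)²)(nΣh² − (Σh)²)]
Numerator: 5×3190 − 163×96 = 302
Denominator: √[(26735 − 26569)(10320 − 9216)] = √[166 × 1104] = 428.0934
r = 302 / 428.0934 ≈ 0.7055

0.7055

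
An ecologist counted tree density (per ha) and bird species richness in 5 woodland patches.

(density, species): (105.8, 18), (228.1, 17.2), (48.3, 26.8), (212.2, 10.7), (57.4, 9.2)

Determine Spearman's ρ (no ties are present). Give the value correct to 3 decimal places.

-0.300

Rank density: 3, 5, 1, 4, 2
Rank species: 4, 3, 5, 2, 1
d = rank(density) − rank(species): -1, 2, -4, 2, 1; Σd² = 26
ρ = 1 − 6Σd² / [n(n²−1)] = 1 − 6×26 / (5×24) = 1 − 156/120 ≈ -0.300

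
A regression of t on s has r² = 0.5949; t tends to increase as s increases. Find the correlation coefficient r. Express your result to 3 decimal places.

|r| = √0.5949 = 0.771
The association is positive, so r = 0.771.

0.771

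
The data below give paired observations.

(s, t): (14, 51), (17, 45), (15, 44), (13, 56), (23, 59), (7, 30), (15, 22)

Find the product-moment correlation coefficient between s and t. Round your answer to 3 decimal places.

n = 7, Σs = 104, Σt = 307, Σs² = 1682, Σt² = 14563, Σst = 4764
nΣst − ΣsΣt = 33348 − 31928 = 1420
nΣs² − (Σs)² = 11774 − 10816 = 958; nΣt² − (Σt)² = 101941 − 94249 = 7692
r = 1420 / √(958 × 7692) = 1420 / 2714.5784 ≈ 0.523

0.523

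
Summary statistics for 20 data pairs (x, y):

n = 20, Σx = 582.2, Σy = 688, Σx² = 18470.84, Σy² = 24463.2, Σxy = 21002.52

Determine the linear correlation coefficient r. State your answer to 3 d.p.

r = (nΣxy − ΣxΣy) / √[(nΣx² − (Σx)²)(nΣy² − (Σy)²)]
Numerator: 20×21002.52 − 582.2×688 = 19496.8
Denominator: √[(369416.8 − 338956.84)(489264 − 473344)] = √[30459.96 × 15920] = 22020.9574
r = 19496.8 / 22020.9574 ≈ 0.885

0.885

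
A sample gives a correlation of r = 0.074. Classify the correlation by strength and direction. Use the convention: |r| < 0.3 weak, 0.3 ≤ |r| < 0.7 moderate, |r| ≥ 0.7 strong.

r = 0.074 > 0 so the relationship is positive.
|r| = 0.074, which falls in the weak range.

weak positive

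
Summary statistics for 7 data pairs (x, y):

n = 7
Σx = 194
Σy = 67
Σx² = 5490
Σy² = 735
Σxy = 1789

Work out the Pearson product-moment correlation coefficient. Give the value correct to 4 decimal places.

-0.6582

r = (nΣxy − ΣxΣy) / √[(nΣx² − (Σx)²)(nΣy² − (Σy)²)]
Numerator: 7×1789 − 194×67 = -475
Denominator: √[(38430 − 37636)(5145 − 4489)] = √[794 × 656] = 721.7091
r = -475 / 721.7091 ≈ -0.6582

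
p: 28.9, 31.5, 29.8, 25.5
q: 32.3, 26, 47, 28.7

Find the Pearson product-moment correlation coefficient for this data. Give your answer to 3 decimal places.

n = 4, Σp = 115.7, Σq = 134, Σp² = 3365.75, Σq² = 4751.98, Σpq = 3884.92
nΣpq − ΣpΣq = 15539.68 − 15503.8 = 35.88
nΣp² − (Σp)² = 13463 − 13386.49 = 76.51; nΣq² − (Σq)² = 19007.92 − 17956 = 1051.92
r = 35.88 / √(76.51 × 1051.92) = 35.88 / 283.6942 ≈ 0.126

0.126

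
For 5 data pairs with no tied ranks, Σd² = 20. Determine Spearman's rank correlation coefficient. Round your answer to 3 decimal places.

0.000

ρ = 1 − 6Σd² / [n(n²−1)] = 1 − 6×20 / (5×24)
  = 1 − 120/120 = 1 − 1.0000 ≈ 0.000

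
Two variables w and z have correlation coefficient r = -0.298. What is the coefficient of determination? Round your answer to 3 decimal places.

r² = (-0.298)² = 0.089

0.089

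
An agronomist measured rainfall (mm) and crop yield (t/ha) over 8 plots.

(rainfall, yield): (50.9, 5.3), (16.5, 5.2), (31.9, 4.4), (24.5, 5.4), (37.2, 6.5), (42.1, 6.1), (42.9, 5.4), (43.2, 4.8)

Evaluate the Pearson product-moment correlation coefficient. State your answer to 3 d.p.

n = 8, Σx = 289.2, Σy = 43.1, Σx² = 11343.82, Σy² = 235.31, Σxy = 1565.86
nΣxy − ΣxΣy = 12526.88 − 12464.52 = 62.36
nΣx² − (Σx)² = 90750.56 − 83636.64 = 7113.92; nΣy² − (Σy)² = 1882.48 − 1857.61 = 24.87
r = 62.36 / √(7113.92 × 24.87) = 62.36 / 420.6224 ≈ 0.148

0.148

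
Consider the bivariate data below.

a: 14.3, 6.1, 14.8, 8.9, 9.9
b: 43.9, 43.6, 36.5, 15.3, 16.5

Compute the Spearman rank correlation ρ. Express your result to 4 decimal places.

Rank a: 4, 1, 5, 2, 3
Rank b: 5, 4, 3, 1, 2
d = rank(a) − rank(b): -1, -3, 2, 1, 1; Σd² = 16
ρ = 1 − 6Σd² / [n(n²−1)] = 1 − 6×16 / (5×24) = 1 − 96/120 ≈ 0.2000

0.2000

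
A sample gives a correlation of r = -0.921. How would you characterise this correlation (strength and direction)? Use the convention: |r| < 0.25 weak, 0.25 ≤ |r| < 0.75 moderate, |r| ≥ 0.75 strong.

strong negative

r = -0.921 < 0 so the relationship is negative.
|r| = 0.921, which falls in the strong range.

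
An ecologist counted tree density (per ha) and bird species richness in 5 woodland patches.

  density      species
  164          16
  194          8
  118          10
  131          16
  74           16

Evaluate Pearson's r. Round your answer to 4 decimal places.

n = 5, Σx = 681, Σy = 66, Σx² = 101093, Σy² = 932, Σxy = 8636
nΣxy − ΣxΣy = 43180 − 44946 = -1766
nΣx² − (Σx)² = 505465 − 463761 = 41704; nΣy² − (Σy)² = 4660 − 4356 = 304
r = -1766 / √(41704 × 304) = -1766 / 3560.6202 ≈ -0.4960

-0.4960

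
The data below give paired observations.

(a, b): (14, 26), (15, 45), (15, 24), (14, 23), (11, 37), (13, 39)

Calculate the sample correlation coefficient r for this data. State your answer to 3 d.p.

n = 6, Σa = 82, Σb = 194, Σa² = 1132, Σb² = 6696, Σab = 2635
nΣab − ΣaΣb = 15810 − 15908 = -98
nΣa² − (Σa)² = 6792 − 6724 = 68; nΣb² − (Σb)² = 40176 − 37636 = 2540
r = -98 / √(68 × 2540) = -98 / 415.5960 ≈ -0.236

-0.236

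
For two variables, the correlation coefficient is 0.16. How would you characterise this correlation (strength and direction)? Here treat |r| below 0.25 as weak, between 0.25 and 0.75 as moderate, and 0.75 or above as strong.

r = 0.16 > 0 so the relationship is positive.
|r| = 0.16, which falls in the weak range.

weak positive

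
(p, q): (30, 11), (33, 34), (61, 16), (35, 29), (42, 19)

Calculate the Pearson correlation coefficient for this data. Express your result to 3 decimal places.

n = 5, Σp = 201, Σq = 109, Σp² = 8699, Σq² = 2735, Σpq = 4241
nΣpq − ΣpΣq = 21205 − 21909 = -704
nΣp² − (Σp)² = 43495 − 40401 = 3094; nΣq² − (Σq)² = 13675 − 11881 = 1794
r = -704 / √(3094 × 1794) = -704 / 2355.9788 ≈ -0.299

-0.299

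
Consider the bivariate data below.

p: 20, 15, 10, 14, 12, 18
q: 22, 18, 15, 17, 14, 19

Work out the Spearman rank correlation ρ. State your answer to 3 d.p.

0.943

Rank p: 6, 4, 1, 3, 2, 5
Rank q: 6, 4, 2, 3, 1, 5
d = rank(p) − rank(q): 0, 0, -1, 0, 1, 0; Σd² = 2
ρ = 1 − 6Σd² / [n(n²−1)] = 1 − 6×2 / (6×35) = 1 − 12/210 ≈ 0.943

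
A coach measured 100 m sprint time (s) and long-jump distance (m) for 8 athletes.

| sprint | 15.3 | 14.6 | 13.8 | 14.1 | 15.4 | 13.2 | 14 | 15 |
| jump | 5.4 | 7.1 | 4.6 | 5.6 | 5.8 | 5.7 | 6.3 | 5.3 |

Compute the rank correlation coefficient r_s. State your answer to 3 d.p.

Rank sprint: 7, 5, 2, 4, 8, 1, 3, 6
Rank jump: 3, 8, 1, 4, 6, 5, 7, 2
d = rank(sprint) − rank(jump): 4, -3, 1, 0, 2, -4, -4, 4; Σd² = 78
ρ = 1 − 6Σd² / [n(n²−1)] = 1 − 6×78 / (8×63) = 1 − 468/504 ≈ 0.071

0.071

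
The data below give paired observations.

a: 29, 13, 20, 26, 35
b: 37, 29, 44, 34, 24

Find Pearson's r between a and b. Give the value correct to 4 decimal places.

-0.3056

n = 5, Σa = 123, Σb = 168, Σa² = 3311, Σb² = 5878, Σab = 4054
nΣab − ΣaΣb = 20270 − 20664 = -394
nΣa² − (Σa)² = 16555 − 15129 = 1426; nΣb² − (Σb)² = 29390 − 28224 = 1166
r = -394 / √(1426 × 1166) = -394 / 1289.4635 ≈ -0.3056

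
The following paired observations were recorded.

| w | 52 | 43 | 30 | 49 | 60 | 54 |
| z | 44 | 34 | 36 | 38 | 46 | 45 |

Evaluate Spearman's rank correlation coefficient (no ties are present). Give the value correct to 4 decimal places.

Rank w: 4, 2, 1, 3, 6, 5
Rank z: 4, 1, 2, 3, 6, 5
d = rank(w) − rank(z): 0, 1, -1, 0, 0, 0; Σd² = 2
ρ = 1 − 6Σd² / [n(n²−1)] = 1 − 6×2 / (6×35) = 1 − 12/210 ≈ 0.9429

0.9429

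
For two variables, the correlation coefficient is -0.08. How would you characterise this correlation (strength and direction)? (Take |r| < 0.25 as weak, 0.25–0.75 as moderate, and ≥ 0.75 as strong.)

r = -0.08 < 0 so the relationship is negative.
|r| = 0.08, which falls in the weak range.

weak negative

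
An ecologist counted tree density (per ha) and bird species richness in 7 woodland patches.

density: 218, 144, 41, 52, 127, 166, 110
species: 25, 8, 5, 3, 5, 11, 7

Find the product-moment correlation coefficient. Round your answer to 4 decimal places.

n = 7, Σx = 858, Σy = 64, Σx² = 128430, Σy² = 918, Σxy = 10194
nΣxy − ΣxΣy = 71358 − 54912 = 16446
nΣx² − (Σx)² = 899010 − 736164 = 162846; nΣy² − (Σy)² = 6426 − 4096 = 2330
r = 16446 / √(162846 × 2330) = 16446 / 19478.9933 ≈ 0.8443

0.8443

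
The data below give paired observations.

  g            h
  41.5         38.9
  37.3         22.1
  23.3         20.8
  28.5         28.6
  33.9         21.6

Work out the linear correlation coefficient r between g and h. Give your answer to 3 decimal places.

0.583

n = 5, Σg = 164.5, Σh = 132, Σg² = 5617.89, Σh² = 3718.78, Σgh = 4470.66
nΣgh − ΣgΣh = 22353.3 − 21714 = 639.3
nΣg² − (Σg)² = 28089.45 − 27060.25 = 1029.2; nΣh² − (Σh)² = 18593.9 − 17424 = 1169.9
r = 639.3 / √(1029.2 × 1169.9) = 639.3 / 1097.2972 ≈ 0.583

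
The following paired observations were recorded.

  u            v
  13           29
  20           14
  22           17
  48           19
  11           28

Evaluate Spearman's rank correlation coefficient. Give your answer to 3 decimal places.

-0.500

Rank u: 2, 3, 4, 5, 1
Rank v: 5, 1, 2, 3, 4
d = rank(u) − rank(v): -3, 2, 2, 2, -3; Σd² = 30
ρ = 1 − 6Σd² / [n(n²−1)] = 1 − 6×30 / (5×24) = 1 − 180/120 ≈ -0.500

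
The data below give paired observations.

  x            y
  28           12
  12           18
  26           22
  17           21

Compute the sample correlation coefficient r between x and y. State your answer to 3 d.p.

n = 4, Σx = 83, Σy = 73, Σx² = 1893, Σy² = 1393, Σxy = 1481
nΣxy − ΣxΣy = 5924 − 6059 = -135
nΣx² − (Σx)² = 7572 − 6889 = 683; nΣy² − (Σy)² = 5572 − 5329 = 243
r = -135 / √(683 × 243) = -135 / 407.3929 ≈ -0.331

-0.331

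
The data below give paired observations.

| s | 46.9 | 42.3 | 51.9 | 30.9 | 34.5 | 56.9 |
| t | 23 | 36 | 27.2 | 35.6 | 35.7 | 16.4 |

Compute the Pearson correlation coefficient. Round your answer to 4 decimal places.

n = 6, Σs = 263.4, Σt = 173.9, Σs² = 12065.18, Σt² = 5375.65, Σst = 7278.03
nΣst − ΣsΣt = 43668.18 − 45805.26 = -2137.08
nΣs² − (Σs)² = 72391.08 − 69379.56 = 3011.52; nΣt² − (Σt)² = 32253.9 − 30241.21 = 2012.69
r = -2137.08 / √(3011.52 × 2012.69) = -2137.08 / 2461.9619 ≈ -0.8680

-0.8680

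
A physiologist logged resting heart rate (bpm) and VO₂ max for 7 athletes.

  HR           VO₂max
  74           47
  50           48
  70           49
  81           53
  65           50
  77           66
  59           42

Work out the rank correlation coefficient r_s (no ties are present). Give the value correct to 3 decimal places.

0.643

Rank HR: 5, 1, 4, 7, 3, 6, 2
Rank VO₂max: 2, 3, 4, 6, 5, 7, 1
d = rank(HR) − rank(VO₂max): 3, -2, 0, 1, -2, -1, 1; Σd² = 20
ρ = 1 − 6Σd² / [n(n²−1)] = 1 − 6×20 / (7×48) = 1 − 120/336 ≈ 0.643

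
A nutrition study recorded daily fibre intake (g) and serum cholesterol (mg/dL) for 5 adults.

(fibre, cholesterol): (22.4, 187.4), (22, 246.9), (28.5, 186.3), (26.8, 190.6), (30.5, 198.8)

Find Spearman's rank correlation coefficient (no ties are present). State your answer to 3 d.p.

Rank fibre: 2, 1, 4, 3, 5
Rank cholesterol: 2, 5, 1, 3, 4
d = rank(fibre) − rank(cholesterol): 0, -4, 3, 0, 1; Σd² = 26
ρ = 1 − 6Σd² / [n(n²−1)] = 1 − 6×26 / (5×24) = 1 − 156/120 ≈ -0.300

-0.300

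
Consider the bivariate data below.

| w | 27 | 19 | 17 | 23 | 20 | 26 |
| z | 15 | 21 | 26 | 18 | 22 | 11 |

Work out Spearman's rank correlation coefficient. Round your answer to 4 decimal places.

-0.8857

Rank w: 6, 2, 1, 4, 3, 5
Rank z: 2, 4, 6, 3, 5, 1
d = rank(w) − rank(z): 4, -2, -5, 1, -2, 4; Σd² = 66
ρ = 1 − 6Σd² / [n(n²−1)] = 1 − 6×66 / (6×35) = 1 − 396/210 ≈ -0.8857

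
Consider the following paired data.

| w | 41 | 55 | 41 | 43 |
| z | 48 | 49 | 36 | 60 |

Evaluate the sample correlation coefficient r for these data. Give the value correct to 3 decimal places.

0.172

n = 4, Σw = 180, Σz = 193, Σw² = 8236, Σz² = 9601, Σwz = 8719
nΣwz − ΣwΣz = 34876 − 34740 = 136
nΣw² − (Σw)² = 32944 − 32400 = 544; nΣz² − (Σz)² = 38404 − 37249 = 1155
r = 136 / √(544 × 1155) = 136 / 792.6664 ≈ 0.172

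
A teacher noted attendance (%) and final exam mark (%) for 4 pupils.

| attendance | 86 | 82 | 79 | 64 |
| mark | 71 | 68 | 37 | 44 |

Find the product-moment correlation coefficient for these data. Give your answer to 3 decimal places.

n = 4, Σx = 311, Σy = 220, Σx² = 24457, Σy² = 12970, Σxy = 17421
nΣxy − ΣxΣy = 69684 − 68420 = 1264
nΣx² − (Σx)² = 97828 − 96721 = 1107; nΣy² − (Σy)² = 51880 − 48400 = 3480
r = 1264 / √(1107 × 3480) = 1264 / 1962.7430 ≈ 0.644

0.644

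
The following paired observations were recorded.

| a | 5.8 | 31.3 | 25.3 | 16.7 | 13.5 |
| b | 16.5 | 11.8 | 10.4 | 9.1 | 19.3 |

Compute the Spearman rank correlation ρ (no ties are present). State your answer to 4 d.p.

-0.5000

Rank a: 1, 5, 4, 3, 2
Rank b: 4, 3, 2, 1, 5
d = rank(a) − rank(b): -3, 2, 2, 2, -3; Σd² = 30
ρ = 1 − 6Σd² / [n(n²−1)] = 1 − 6×30 / (5×24) = 1 − 180/120 ≈ -0.5000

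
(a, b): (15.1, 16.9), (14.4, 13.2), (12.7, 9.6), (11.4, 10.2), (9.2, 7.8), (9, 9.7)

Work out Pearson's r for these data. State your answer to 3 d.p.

0.853

n = 6, Σa = 71.8, Σb = 67.4, Σa² = 892.26, Σb² = 810.98, Σab = 842.53
nΣab − ΣaΣb = 5055.18 − 4839.32 = 215.86
nΣa² − (Σa)² = 5353.56 − 5155.24 = 198.32; nΣb² − (Σb)² = 4865.88 − 4542.76 = 323.12
r = 215.86 / √(198.32 × 323.12) = 215.86 / 253.1426 ≈ 0.853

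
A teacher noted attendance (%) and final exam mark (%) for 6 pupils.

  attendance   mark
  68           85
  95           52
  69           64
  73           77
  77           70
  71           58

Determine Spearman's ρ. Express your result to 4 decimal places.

Rank attendance: 1, 6, 2, 4, 5, 3
Rank mark: 6, 1, 3, 5, 4, 2
d = rank(attendance) − rank(mark): -5, 5, -1, -1, 1, 1; Σd² = 54
ρ = 1 − 6Σd² / [n(n²−1)] = 1 − 6×54 / (6×35) = 1 − 324/210 ≈ -0.5429

-0.5429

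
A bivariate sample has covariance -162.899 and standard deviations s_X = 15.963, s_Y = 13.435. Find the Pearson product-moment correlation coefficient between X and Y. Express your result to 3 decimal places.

r = Cov(X,Y) / (s_X · s_Y) = -162.899 / (15.963 × 13.435)
  = -162.899 / 214.4629 ≈ -0.760

-0.760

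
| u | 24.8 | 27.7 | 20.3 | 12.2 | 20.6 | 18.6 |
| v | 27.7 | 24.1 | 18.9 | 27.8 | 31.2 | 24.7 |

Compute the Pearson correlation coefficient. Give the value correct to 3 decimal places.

-0.148

n = 6, Σu = 124.2, Σv = 154.4, Σu² = 2713.58, Σv² = 4061.68, Σuv = 3179.5
nΣuv − ΣuΣv = 19077 − 19176.48 = -99.48
nΣu² − (Σu)² = 16281.48 − 15425.64 = 855.84; nΣv² − (Σv)² = 24370.08 − 23839.36 = 530.72
r = -99.48 / √(855.84 × 530.72) = -99.48 / 673.9521 ≈ -0.148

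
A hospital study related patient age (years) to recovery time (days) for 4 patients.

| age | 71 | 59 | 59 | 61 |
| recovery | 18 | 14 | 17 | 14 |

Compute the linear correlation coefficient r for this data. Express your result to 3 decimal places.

n = 4, Σx = 250, Σy = 63, Σx² = 15724, Σy² = 1005, Σxy = 3961
nΣxy − ΣxΣy = 15844 − 15750 = 94
nΣx² − (Σx)² = 62896 − 62500 = 396; nΣy² − (Σy)² = 4020 − 3969 = 51
r = 94 / √(396 × 51) = 94 / 142.1126 ≈ 0.661

0.661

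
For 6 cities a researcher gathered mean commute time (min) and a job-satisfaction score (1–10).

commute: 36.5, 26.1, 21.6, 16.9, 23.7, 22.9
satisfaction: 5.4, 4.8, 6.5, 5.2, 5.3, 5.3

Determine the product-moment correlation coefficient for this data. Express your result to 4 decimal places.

-0.1281

n = 6, Σx = 147.7, Σy = 32.5, Σx² = 3851.73, Σy² = 177.67, Σxy = 797.64
nΣxy − ΣxΣy = 4785.84 − 4800.25 = -14.41
nΣx² − (Σx)² = 23110.38 − 21815.29 = 1295.09; nΣy² − (Σy)² = 1066.02 − 1056.25 = 9.77
r = -14.41 / √(1295.09 × 9.77) = -14.41 / 112.4857 ≈ -0.1281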